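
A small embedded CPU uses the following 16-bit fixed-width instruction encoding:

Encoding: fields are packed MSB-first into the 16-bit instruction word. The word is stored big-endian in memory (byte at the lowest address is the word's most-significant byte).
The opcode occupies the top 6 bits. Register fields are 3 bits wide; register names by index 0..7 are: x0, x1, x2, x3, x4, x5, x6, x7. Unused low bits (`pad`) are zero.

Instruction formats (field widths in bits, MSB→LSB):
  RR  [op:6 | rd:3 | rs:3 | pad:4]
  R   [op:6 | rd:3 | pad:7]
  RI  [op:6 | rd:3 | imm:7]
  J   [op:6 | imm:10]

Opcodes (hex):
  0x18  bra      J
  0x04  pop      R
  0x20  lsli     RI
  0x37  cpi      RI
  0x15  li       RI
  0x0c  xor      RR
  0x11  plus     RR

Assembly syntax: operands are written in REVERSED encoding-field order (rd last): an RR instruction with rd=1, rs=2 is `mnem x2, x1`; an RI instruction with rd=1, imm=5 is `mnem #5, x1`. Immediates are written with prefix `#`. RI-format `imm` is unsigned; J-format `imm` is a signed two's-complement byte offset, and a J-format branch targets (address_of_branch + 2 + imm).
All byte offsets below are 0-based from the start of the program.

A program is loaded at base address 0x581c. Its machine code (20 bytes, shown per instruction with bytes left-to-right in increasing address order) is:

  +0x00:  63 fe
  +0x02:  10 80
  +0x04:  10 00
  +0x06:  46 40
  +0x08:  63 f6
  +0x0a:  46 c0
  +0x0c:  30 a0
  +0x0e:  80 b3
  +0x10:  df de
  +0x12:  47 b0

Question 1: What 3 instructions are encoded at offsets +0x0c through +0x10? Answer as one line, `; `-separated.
@+0c  big-endian(30 a0) = 0x30a0
  op=0x30a0>>10=0xc ⇒ xor (RR)
  [9:7] rd=1 = x1
  [6:4] rs=2 = x2
@+0e  big-endian(80 b3) = 0x80b3
  op=0x80b3>>10=0x20 ⇒ lsli (RI)
  [9:7] rd=1 = x1
  [6:0] imm=51 = #51
@+10  big-endian(df de) = 0xdfde
  op=0xdfde>>10=0x37 ⇒ cpi (RI)
  [9:7] rd=7 = x7
  [6:0] imm=94 = #94

xor x2, x1; lsli #51, x1; cpi #94, x7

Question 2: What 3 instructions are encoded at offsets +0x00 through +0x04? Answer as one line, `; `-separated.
@+00  big-endian(63 fe) = 0x63fe
  opcode bits[15:10]=0x18: bra/J
  [9:0] imm=1022 (s10→-2) = #-2
@+02  big-endian(10 80) = 0x1080
  opcode bits[15:10]=0x4: pop/R
  [9:7] rd=1 = x1
@+04  big-endian(10 00) = 0x1000
  opcode bits[15:10]=0x4: pop/R
  [9:7] rd=0 = x0

bra #-2; pop x1; pop x0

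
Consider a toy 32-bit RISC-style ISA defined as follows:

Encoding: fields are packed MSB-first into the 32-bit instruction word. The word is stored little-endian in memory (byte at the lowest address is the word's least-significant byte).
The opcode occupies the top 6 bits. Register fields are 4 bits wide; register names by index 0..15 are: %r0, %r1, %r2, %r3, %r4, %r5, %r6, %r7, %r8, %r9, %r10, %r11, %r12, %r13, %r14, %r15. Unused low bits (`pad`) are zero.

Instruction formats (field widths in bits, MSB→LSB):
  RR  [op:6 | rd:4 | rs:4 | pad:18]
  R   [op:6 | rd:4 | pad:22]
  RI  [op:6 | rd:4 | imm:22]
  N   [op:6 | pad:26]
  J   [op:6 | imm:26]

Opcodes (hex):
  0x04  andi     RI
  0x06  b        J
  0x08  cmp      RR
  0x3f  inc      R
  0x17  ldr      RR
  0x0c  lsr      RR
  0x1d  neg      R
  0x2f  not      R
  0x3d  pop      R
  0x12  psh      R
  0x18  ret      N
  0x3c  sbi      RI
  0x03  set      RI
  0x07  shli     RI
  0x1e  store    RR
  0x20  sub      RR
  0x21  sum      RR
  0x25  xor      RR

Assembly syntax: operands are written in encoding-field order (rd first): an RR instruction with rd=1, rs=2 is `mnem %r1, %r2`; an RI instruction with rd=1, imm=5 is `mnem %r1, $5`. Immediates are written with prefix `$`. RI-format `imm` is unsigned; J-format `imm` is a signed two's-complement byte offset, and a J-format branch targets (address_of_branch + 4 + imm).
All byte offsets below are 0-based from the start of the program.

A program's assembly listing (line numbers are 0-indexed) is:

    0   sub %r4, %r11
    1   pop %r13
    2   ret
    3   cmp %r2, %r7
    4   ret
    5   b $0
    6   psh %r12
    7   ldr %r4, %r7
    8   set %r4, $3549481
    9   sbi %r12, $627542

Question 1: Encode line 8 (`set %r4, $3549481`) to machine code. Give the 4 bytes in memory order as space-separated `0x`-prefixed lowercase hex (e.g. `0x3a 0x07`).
0x29 0x29 0x36 0x0d

line 8 (set): pack op=0x3:6|rd=4:4|imm=3549481:22 = 0x0d362929; little→ 29 29 36 0d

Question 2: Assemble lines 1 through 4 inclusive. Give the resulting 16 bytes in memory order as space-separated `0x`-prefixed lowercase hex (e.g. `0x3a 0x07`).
line 1 (pop): pack op=0x3d:6|rd=13:4|pad=0:22 = 0xf7400000; little→ 00 00 40 f7
line 2 (ret): pack op=0x18:6|pad=0:26 = 0x60000000; little→ 00 00 00 60
line 3 (cmp): pack op=0x8:6|rd=2:4|rs=7:4|pad=0:18 = 0x209c0000; little→ 00 00 9c 20
line 4 (ret): pack op=0x18:6|pad=0:26 = 0x60000000; little→ 00 00 00 60

0x00 0x00 0x40 0xf7 0x00 0x00 0x00 0x60 0x00 0x00 0x9c 0x20 0x00 0x00 0x00 0x60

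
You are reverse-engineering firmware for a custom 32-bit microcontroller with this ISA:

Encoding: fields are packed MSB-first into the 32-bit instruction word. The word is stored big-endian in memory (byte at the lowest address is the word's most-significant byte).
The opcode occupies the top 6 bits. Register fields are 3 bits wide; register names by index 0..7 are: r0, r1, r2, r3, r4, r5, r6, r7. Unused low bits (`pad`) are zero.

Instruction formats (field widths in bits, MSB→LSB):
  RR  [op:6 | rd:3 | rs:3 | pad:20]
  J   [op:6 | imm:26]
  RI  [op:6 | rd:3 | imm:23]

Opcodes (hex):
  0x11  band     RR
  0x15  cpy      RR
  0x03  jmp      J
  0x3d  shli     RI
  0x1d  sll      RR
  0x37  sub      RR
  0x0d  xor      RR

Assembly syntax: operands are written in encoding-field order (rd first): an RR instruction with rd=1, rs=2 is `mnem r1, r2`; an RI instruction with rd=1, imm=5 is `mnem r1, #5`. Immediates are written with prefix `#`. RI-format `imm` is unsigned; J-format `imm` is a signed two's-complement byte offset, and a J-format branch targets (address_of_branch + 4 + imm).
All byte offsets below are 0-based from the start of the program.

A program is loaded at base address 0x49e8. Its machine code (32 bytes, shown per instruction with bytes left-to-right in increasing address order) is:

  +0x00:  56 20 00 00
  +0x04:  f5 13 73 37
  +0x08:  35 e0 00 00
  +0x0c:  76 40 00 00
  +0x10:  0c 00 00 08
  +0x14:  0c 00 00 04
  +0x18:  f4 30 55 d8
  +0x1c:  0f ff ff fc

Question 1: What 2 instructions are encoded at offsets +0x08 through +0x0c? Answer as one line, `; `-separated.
+0x08: 35 e0 00 00 ⇒ word 0x35e00000 (big)
  top 6b → 0xd → xor [RR]
  rd@[25:23]=0x3 ⇒ r3
  rs@[22:20]=0x6 ⇒ r6
+0x0c: 76 40 00 00 ⇒ word 0x76400000 (big)
  top 6b → 0x1d → sll [RR]
  rd@[25:23]=0x4 ⇒ r4
  rs@[22:20]=0x4 ⇒ r4

xor r3, r6; sll r4, r4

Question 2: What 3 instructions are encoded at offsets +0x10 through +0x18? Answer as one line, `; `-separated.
jmp #8; jmp #4; shli r0, #3167704

[10] 0c 00 00 08 → 0x0c000008
  top 6b → 0x3 → jmp [J]
  imm: (w>>0)&0x3ffffff=0x8 → #8
[14] 0c 00 00 04 → 0x0c000004
  top 6b → 0x3 → jmp [J]
  imm: (w>>0)&0x3ffffff=0x4 → #4
[18] f4 30 55 d8 → 0xf43055d8
  top 6b → 0x3d → shli [RI]
  rd: (w>>23)&0x7=0x0 → r0
  imm: (w>>0)&0x7fffff=0x3055d8 → #3167704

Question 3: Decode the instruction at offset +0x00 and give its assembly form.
cpy r4, r2

[00] 56 20 00 00 → 0x56200000
  op=0x56200000>>26=0x15 ⇒ cpy (RR)
  [25:23] rd=4 = r4
  [22:20] rs=2 = r2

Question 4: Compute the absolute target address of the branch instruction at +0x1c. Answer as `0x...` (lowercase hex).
+0x1c: 0f ff ff fc ⇒ word 0x0ffffffc (big)
  top 6b → 0x3 → jmp [J]
  [25:0] imm=67108860 (s26→-4) = #-4
  target = base 0x49e8 + off 0x1c + 4 + imm -4 = 0x4a04

0x4a04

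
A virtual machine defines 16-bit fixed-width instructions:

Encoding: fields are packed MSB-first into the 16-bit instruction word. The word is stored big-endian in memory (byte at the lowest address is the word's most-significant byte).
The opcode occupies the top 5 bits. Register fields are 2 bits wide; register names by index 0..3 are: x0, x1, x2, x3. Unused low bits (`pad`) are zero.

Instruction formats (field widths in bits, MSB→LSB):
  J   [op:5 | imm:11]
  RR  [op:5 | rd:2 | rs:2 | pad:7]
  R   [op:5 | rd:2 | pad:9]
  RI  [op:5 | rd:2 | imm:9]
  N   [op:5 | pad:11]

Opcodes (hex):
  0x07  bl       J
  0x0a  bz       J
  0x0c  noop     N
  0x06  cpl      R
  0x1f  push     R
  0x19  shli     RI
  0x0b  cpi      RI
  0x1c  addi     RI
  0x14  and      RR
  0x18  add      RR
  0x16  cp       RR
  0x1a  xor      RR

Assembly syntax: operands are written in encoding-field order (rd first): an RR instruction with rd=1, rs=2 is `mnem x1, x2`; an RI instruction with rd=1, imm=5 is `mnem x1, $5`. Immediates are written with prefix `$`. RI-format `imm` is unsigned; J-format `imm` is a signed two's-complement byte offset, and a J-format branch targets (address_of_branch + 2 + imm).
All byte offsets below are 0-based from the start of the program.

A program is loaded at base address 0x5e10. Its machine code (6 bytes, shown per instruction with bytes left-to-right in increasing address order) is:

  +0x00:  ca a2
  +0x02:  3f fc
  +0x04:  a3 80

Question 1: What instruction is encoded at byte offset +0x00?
shli x1, $162

off 0x00: read ca a2 as big → 0xcaa2
  top 5b → 0x19 → shli [RI]
  rd@[10:9]=0x1 ⇒ x1
  imm@[8:0]=0xa2 ⇒ $162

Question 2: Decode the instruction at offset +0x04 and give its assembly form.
[04] a3 80 → 0xa380
  opcode bits[15:11]=0x14: and/RR
  rd: (w>>9)&0x3=0x1 → x1
  rs: (w>>7)&0x3=0x3 → x3

and x1, x3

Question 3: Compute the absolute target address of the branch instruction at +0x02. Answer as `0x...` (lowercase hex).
0x5e10

off 0x02: read 3f fc as big → 0x3ffc
  op=0x3ffc>>11=0x7 ⇒ bl (J)
  imm: (w>>0)&0x7ff=0x7fc (s11→-4) → $-4
  target = base 0x5e10 + off 0x02 + 2 + imm -4 = 0x5e10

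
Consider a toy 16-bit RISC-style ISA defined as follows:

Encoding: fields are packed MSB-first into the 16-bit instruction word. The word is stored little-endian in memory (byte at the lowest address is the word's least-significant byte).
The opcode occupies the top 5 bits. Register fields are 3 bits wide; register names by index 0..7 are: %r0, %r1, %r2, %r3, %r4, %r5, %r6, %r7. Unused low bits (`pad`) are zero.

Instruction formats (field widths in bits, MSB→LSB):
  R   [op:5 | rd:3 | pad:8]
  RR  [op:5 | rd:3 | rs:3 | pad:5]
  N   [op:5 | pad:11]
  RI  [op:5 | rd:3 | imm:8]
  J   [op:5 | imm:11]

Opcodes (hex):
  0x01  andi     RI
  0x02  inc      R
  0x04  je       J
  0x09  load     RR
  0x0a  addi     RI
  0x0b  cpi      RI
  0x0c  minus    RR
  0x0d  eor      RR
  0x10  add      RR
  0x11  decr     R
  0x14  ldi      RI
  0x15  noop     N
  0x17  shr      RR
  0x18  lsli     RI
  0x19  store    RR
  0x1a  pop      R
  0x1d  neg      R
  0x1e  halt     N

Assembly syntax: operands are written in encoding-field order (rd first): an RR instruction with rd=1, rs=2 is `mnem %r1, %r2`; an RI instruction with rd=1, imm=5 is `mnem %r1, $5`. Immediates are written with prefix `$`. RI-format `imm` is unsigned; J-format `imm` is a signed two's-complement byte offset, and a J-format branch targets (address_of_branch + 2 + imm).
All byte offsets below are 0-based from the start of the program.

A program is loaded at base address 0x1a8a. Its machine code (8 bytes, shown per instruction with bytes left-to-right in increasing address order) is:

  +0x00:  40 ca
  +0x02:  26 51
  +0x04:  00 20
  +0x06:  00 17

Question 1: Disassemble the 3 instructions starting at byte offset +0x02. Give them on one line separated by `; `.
off 0x02: read 26 51 as little → 0x5126
  op=0x5126>>11=0xa ⇒ addi (RI)
  rd@[10:8]=0x1 ⇒ %r1
  imm@[7:0]=0x26 ⇒ $38
off 0x04: read 00 20 as little → 0x2000
  op=0x2000>>11=0x4 ⇒ je (J)
  imm@[10:0]=0x0 ⇒ $0
off 0x06: read 00 17 as little → 0x1700
  op=0x1700>>11=0x2 ⇒ inc (R)
  rd@[10:8]=0x7 ⇒ %r7

addi %r1, $38; je $0; inc %r7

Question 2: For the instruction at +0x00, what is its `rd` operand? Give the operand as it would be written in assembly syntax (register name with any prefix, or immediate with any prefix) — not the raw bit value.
%r2

+0x00: 40 ca ⇒ word 0xca40 (little)
  op=0xca40>>11=0x19 ⇒ store (RR)
  [10:8] rd=2 = %r2
  [7:5] rs=2 = %r2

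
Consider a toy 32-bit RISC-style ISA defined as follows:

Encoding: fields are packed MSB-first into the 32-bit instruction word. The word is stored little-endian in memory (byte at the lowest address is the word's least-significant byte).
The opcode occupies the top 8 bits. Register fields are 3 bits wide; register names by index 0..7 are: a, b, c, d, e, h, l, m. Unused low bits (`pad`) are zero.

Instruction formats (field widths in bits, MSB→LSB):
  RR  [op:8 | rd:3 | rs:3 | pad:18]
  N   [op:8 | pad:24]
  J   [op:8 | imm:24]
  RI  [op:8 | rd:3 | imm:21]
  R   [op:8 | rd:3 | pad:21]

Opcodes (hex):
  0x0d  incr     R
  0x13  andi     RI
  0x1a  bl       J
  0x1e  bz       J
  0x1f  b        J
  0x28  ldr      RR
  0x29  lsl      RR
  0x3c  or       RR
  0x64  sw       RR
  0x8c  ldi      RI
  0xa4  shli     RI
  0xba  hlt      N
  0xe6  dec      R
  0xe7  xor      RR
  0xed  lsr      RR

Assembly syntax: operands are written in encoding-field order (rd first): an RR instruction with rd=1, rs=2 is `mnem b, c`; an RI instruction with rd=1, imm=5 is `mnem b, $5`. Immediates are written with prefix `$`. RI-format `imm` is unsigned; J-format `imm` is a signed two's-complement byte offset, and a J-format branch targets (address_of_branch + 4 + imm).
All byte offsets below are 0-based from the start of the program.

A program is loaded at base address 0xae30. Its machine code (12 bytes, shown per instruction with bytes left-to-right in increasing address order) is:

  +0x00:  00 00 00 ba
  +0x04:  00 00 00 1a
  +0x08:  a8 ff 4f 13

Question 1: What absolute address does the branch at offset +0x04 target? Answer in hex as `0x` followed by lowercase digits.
+0x04: 00 00 00 1a ⇒ word 0x1a000000 (little)
  top 8b → 0x1a → bl [J]
  imm: (w>>0)&0xffffff=0x0 → $0
  target = base 0xae30 + off 0x04 + 4 + imm 0 = 0xae38

0xae38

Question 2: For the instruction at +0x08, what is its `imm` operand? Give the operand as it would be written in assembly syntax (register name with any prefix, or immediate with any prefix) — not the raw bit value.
$1048488

@+08  little-endian(a8 ff 4f 13) = 0x134fffa8
  op=0x134fffa8>>24=0x13 ⇒ andi (RI)
  rd@[23:21]=0x2 ⇒ c
  imm@[20:0]=0xfffa8 ⇒ $1048488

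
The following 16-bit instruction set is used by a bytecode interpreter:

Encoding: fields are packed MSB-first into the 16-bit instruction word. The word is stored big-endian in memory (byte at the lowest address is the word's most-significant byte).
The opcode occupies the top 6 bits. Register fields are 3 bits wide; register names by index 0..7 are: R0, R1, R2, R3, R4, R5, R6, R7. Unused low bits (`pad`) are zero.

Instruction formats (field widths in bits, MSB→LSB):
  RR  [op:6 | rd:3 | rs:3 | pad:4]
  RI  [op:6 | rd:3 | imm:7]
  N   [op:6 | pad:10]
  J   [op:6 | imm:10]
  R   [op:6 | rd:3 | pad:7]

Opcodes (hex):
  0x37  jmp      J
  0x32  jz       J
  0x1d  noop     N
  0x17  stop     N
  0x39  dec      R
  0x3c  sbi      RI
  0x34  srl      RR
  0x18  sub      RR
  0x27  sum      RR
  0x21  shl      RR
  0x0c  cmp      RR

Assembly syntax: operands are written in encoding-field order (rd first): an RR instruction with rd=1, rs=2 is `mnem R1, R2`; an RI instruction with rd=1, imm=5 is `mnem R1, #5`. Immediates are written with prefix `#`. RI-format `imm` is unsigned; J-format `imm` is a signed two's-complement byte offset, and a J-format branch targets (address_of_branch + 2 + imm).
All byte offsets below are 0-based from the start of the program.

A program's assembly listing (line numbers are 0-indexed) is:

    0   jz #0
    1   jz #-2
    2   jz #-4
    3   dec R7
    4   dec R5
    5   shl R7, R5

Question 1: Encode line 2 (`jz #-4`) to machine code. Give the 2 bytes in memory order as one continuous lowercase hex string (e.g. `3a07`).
line 2 (jz): pack op=0x32:6|imm=-4:10 = 0xcbfc; big→ cb fc

cbfc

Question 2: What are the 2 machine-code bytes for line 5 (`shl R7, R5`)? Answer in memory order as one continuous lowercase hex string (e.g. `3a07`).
5. shl fields op=0x21:6|rd=7:3|rs=5:3|pad=0:4 → word 87d0h → 87 d0

87d0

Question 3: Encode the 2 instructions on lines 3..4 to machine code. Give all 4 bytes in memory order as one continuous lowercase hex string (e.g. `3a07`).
e780e680

line 3 (dec): pack op=0x39:6|rd=7:3|pad=0:7 = 0xe780; big→ e7 80
line 4 (dec): pack op=0x39:6|rd=5:3|pad=0:7 = 0xe680; big→ e6 80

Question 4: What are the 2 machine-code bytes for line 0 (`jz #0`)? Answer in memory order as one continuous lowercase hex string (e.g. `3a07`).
c800

line 0 (jz): pack op=0x32:6|imm=0:10 = 0xc800; big→ c8 00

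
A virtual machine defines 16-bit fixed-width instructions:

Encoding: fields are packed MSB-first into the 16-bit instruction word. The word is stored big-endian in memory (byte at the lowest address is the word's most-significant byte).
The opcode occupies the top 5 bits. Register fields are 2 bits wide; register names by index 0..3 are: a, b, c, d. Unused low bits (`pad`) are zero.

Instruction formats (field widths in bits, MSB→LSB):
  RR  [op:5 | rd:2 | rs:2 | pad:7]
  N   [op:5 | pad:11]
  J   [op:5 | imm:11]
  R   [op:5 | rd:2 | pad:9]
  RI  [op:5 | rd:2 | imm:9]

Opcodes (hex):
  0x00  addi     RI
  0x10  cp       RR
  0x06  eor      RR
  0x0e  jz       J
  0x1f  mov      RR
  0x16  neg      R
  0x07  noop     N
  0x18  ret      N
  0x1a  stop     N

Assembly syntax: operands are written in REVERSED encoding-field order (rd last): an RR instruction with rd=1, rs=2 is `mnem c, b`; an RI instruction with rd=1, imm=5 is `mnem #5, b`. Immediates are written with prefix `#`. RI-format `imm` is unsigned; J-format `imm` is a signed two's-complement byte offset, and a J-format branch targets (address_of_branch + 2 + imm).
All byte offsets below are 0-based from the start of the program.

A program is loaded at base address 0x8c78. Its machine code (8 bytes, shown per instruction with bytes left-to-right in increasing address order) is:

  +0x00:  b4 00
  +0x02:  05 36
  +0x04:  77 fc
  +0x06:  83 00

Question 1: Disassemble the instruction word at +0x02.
off 0x02: read 05 36 as big → 0x0536
  top 5b → 0x0 → addi [RI]
  rd@[10:9]=0x2 ⇒ c
  imm@[8:0]=0x136 ⇒ #310

addi #310, c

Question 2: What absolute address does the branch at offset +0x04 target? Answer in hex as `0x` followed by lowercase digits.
+0x04: 77 fc ⇒ word 0x77fc (big)
  op=0x77fc>>11=0xe ⇒ jz (J)
  [10:0] imm=2044 (s11→-4) = #-4
  target = base 0x8c78 + off 0x04 + 2 + imm -4 = 0x8c7a

0x8c7a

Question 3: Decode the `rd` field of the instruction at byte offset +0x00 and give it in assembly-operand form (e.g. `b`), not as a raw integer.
@+00  big-endian(b4 00) = 0xb400
  op=0xb400>>11=0x16 ⇒ neg (R)
  rd@[10:9]=0x2 ⇒ c

c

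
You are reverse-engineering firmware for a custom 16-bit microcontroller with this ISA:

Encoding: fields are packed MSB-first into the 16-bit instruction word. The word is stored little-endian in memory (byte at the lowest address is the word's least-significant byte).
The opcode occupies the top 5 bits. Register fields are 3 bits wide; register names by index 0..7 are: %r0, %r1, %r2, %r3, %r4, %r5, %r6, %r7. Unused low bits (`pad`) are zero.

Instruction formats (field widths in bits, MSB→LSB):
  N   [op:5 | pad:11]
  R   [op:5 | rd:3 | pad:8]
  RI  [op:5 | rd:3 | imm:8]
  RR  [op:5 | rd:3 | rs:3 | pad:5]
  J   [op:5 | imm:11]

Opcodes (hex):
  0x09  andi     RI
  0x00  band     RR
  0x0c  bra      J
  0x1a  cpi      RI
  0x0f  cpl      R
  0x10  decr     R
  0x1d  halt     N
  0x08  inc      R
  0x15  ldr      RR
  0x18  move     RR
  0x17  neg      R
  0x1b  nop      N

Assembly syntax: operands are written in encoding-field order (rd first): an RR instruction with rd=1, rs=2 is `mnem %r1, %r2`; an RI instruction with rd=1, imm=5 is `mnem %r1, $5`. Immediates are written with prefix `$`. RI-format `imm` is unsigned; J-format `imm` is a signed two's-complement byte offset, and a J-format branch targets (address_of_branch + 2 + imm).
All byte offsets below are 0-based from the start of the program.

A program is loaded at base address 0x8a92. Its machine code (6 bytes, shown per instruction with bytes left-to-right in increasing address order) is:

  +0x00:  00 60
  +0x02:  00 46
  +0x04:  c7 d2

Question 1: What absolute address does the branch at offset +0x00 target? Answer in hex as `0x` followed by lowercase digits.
0x8a94

off 0x00: read 00 60 as little → 0x6000
  opcode bits[15:11]=0xc: bra/J
  [10:0] imm=0 = $0
  target = base 0x8a92 + off 0x00 + 2 + imm 0 = 0x8a94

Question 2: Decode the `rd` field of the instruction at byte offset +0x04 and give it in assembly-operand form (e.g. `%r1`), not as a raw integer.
off 0x04: read c7 d2 as little → 0xd2c7
  op=0xd2c7>>11=0x1a ⇒ cpi (RI)
  rd: (w>>8)&0x7=0x2 → %r2
  imm: (w>>0)&0xff=0xc7 → $199

%r2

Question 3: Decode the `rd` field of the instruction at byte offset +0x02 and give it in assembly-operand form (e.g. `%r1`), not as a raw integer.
%r6

@+02  little-endian(00 46) = 0x4600
  opcode bits[15:11]=0x8: inc/R
  rd: (w>>8)&0x7=0x6 → %r6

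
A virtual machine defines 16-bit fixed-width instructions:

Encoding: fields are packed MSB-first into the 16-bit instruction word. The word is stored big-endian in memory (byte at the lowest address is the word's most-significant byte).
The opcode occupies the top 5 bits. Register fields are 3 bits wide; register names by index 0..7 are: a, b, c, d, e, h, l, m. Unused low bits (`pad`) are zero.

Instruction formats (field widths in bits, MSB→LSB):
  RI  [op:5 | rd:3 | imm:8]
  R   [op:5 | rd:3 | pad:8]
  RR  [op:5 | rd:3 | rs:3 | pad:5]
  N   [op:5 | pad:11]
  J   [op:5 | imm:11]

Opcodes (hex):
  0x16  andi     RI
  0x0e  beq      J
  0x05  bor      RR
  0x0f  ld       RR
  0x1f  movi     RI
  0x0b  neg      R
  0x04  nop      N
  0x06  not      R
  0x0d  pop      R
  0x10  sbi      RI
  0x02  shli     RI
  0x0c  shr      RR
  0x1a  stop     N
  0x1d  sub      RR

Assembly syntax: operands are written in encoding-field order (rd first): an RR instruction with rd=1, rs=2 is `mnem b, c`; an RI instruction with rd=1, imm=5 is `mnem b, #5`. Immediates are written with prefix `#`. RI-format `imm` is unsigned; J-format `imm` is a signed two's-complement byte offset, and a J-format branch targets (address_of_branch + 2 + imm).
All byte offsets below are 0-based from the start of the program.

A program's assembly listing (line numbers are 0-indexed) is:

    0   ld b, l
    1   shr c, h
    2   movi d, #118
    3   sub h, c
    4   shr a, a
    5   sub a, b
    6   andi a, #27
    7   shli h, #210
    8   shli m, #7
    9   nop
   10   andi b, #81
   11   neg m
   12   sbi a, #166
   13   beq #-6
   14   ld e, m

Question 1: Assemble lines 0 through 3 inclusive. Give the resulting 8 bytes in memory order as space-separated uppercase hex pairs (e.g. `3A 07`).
79 C0 62 A0 FB 76 ED 40

line 0 (ld): pack op=0xf:5|rd=1:3|rs=6:3|pad=0:5 = 0x79c0; big→ 79 c0
line 1 (shr): pack op=0xc:5|rd=2:3|rs=5:3|pad=0:5 = 0x62a0; big→ 62 a0
line 2 (movi): pack op=0x1f:5|rd=3:3|imm=118:8 = 0xfb76; big→ fb 76
line 3 (sub): pack op=0x1d:5|rd=5:3|rs=2:3|pad=0:5 = 0xed40; big→ ed 40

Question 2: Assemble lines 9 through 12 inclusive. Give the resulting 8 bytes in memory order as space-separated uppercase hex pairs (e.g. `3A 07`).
9. nop fields op=0x4:5|pad=0:11 → word 2000h → 20 00
10. andi fields op=0x16:5|rd=1:3|imm=81:8 → word b151h → b1 51
11. neg fields op=0xb:5|rd=7:3|pad=0:8 → word 5f00h → 5f 00
12. sbi fields op=0x10:5|rd=0:3|imm=166:8 → word 80a6h → 80 a6

20 00 B1 51 5F 00 80 A6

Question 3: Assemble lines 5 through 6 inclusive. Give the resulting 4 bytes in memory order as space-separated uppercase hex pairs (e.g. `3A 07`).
E8 20 B0 1B

L5: sub op=0x1d:5|rd=0:3|rs=1:3|pad=0:5 ⇒ 0xe820 ⇒ big e8 20
L6: andi op=0x16:5|rd=0:3|imm=27:8 ⇒ 0xb01b ⇒ big b0 1b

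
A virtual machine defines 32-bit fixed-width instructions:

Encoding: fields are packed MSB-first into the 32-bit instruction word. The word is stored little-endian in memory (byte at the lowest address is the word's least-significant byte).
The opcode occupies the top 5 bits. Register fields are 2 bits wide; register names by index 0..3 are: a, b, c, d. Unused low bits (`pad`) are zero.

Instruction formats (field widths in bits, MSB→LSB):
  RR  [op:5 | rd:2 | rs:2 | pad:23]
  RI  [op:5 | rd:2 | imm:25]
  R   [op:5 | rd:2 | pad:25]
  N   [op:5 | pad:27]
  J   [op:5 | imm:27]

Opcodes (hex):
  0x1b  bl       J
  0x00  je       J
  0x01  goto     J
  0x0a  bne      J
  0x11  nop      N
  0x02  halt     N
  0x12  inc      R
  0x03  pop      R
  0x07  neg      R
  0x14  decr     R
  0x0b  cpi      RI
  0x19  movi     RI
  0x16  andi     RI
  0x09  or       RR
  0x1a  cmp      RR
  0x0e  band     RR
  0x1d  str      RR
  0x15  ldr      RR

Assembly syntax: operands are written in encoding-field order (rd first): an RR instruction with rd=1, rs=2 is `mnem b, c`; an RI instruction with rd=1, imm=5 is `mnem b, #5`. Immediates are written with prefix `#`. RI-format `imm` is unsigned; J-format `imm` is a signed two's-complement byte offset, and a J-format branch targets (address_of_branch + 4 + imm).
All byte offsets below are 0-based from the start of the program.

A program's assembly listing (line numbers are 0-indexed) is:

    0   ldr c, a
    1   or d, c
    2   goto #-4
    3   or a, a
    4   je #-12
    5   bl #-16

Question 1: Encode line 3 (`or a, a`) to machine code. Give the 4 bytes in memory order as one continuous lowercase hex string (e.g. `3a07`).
line 3 (or): pack op=0x9:5|rd=0:2|rs=0:2|pad=0:23 = 0x48000000; little→ 00 00 00 48

00000048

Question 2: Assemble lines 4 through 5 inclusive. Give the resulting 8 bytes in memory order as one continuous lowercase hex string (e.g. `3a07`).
f4ffff07f0ffffdf

L4: je op=0x0:5|imm=-12:27 ⇒ 0x07fffff4 ⇒ little f4 ff ff 07
L5: bl op=0x1b:5|imm=-16:27 ⇒ 0xdffffff0 ⇒ little f0 ff ff df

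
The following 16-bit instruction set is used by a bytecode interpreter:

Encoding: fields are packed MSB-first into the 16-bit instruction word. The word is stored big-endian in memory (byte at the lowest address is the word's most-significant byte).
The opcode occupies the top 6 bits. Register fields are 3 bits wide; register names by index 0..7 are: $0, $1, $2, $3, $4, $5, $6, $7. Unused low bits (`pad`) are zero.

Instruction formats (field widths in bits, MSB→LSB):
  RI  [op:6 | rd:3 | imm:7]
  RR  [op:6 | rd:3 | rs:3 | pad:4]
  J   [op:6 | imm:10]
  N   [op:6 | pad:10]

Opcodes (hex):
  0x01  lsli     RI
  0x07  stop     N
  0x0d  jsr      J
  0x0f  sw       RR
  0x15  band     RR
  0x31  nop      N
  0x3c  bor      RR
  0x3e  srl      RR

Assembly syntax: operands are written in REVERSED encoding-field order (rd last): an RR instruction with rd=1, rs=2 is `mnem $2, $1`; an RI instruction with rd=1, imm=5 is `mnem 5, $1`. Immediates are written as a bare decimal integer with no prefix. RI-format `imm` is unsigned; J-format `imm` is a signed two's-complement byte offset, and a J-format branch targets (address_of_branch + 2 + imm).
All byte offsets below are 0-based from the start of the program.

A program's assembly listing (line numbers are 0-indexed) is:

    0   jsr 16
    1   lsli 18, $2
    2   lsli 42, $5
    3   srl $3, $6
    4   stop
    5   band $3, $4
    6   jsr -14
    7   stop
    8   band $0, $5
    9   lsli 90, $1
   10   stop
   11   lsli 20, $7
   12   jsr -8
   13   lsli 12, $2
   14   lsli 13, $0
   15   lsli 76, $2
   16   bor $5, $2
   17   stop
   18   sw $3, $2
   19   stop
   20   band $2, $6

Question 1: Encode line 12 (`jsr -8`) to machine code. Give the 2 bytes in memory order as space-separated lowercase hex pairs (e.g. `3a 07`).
L12: jsr op=0xd:6|imm=-8:10 ⇒ 0x37f8 ⇒ big 37 f8

37 f8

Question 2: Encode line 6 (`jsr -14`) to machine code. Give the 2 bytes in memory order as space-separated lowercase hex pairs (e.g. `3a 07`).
6. jsr fields op=0xd:6|imm=-14:10 → word 37f2h → 37 f2

37 f2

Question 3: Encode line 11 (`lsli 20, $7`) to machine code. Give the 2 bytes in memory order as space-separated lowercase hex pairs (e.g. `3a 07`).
line 11 (lsli): pack op=0x1:6|rd=7:3|imm=20:7 = 0x0794; big→ 07 94

07 94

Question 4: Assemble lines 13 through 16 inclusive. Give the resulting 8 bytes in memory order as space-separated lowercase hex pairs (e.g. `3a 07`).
05 0c 04 0d 05 4c f1 50

13. lsli fields op=0x1:6|rd=2:3|imm=12:7 → word 050ch → 05 0c
14. lsli fields op=0x1:6|rd=0:3|imm=13:7 → word 040dh → 04 0d
15. lsli fields op=0x1:6|rd=2:3|imm=76:7 → word 054ch → 05 4c
16. bor fields op=0x3c:6|rd=2:3|rs=5:3|pad=0:4 → word f150h → f1 50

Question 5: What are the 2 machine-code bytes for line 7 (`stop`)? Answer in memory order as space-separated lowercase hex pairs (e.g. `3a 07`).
1c 00

line 7 (stop): pack op=0x7:6|pad=0:10 = 0x1c00; big→ 1c 00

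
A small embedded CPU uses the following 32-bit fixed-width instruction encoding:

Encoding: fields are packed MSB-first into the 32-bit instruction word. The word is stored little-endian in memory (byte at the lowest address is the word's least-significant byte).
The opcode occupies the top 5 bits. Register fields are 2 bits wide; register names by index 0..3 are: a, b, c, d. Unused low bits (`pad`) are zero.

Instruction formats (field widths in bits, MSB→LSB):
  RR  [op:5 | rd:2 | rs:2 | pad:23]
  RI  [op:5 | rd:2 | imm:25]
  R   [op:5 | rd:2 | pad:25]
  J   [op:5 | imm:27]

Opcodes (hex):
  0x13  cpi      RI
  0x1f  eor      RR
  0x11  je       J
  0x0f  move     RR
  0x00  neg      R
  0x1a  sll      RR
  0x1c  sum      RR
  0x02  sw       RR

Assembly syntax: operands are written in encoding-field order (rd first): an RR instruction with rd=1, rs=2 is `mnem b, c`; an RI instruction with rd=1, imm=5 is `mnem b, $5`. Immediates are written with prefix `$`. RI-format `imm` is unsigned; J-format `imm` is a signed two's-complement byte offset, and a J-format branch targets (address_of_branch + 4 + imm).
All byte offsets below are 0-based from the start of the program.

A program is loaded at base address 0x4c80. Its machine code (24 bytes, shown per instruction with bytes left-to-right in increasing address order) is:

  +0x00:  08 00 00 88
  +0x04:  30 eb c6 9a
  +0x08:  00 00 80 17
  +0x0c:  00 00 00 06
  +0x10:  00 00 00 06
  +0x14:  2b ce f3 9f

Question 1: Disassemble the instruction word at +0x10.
+0x10: 00 00 00 06 ⇒ word 0x06000000 (little)
  op=0x06000000>>27=0x0 ⇒ neg (R)
  rd@[26:25]=0x3 ⇒ d

neg d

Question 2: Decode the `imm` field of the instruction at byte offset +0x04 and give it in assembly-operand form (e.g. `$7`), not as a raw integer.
[04] 30 eb c6 9a → 0x9ac6eb30
  opcode bits[31:27]=0x13: cpi/RI
  rd: (w>>25)&0x3=0x1 → b
  imm: (w>>0)&0x1ffffff=0xc6eb30 → $13036336

$13036336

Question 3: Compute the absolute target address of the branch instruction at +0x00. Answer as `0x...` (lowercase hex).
[00] 08 00 00 88 → 0x88000008
  top 5b → 0x11 → je [J]
  [26:0] imm=8 = $8
  target = base 0x4c80 + off 0x00 + 4 + imm 8 = 0x4c8c

0x4c8c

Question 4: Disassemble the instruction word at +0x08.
sw d, d

[08] 00 00 80 17 → 0x17800000
  top 5b → 0x2 → sw [RR]
  [26:25] rd=3 = d
  [24:23] rs=3 = d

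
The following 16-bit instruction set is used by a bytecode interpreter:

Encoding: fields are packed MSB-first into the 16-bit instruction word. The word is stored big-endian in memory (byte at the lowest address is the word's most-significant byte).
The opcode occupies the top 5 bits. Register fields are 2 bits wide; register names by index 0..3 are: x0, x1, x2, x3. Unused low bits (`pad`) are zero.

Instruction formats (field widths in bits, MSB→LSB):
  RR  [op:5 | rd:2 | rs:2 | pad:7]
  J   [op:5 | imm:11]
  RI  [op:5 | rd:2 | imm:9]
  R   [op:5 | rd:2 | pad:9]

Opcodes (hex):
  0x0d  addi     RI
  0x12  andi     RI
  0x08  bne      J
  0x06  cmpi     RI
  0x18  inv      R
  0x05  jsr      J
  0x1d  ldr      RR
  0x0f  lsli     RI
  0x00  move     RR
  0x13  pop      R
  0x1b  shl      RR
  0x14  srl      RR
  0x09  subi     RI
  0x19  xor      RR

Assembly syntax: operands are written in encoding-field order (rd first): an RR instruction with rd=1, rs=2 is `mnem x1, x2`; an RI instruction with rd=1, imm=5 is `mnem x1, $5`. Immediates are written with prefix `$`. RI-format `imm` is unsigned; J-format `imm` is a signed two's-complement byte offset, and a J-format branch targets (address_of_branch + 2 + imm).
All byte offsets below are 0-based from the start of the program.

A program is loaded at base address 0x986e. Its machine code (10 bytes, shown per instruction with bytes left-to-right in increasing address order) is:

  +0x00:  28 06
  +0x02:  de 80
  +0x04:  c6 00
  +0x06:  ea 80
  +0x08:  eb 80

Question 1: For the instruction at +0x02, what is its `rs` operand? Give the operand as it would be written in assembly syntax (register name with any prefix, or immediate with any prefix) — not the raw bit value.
[02] de 80 → 0xde80
  op=0xde80>>11=0x1b ⇒ shl (RR)
  [10:9] rd=3 = x3
  [8:7] rs=1 = x1

x1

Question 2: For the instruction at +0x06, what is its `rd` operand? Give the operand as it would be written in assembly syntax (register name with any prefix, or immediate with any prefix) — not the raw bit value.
x1

@+06  big-endian(ea 80) = 0xea80
  top 5b → 0x1d → ldr [RR]
  rd: (w>>9)&0x3=0x1 → x1
  rs: (w>>7)&0x3=0x1 → x1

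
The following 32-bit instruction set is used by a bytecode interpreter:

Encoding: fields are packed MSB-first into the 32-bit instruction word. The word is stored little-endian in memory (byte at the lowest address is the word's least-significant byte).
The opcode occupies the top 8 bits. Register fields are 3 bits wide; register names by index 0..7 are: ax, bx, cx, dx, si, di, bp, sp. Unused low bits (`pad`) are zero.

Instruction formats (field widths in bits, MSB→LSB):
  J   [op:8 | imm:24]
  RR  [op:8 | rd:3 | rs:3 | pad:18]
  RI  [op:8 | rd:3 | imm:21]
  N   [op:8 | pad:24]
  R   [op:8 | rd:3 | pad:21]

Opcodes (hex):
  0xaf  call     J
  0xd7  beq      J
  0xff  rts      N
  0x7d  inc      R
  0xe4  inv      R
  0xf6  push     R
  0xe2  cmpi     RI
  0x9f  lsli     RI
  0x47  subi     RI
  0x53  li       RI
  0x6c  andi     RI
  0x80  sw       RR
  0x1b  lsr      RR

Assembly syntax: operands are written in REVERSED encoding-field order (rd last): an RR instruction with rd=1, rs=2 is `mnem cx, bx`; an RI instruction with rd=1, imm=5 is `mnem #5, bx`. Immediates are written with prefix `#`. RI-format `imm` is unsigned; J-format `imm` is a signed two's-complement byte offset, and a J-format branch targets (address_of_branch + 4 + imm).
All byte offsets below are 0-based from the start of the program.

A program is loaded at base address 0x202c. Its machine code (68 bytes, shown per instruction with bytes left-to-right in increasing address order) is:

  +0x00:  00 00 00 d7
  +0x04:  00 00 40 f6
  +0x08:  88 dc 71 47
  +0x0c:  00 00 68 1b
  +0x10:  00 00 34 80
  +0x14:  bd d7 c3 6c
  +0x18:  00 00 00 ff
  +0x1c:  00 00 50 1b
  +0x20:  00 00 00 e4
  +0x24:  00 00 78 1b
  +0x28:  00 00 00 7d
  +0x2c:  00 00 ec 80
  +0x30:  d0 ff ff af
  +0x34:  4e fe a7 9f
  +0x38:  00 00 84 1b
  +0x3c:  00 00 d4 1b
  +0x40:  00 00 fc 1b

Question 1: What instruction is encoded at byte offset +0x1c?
off 0x1c: read 00 00 50 1b as little → 0x1b500000
  op=0x1b500000>>24=0x1b ⇒ lsr (RR)
  rd@[23:21]=0x2 ⇒ cx
  rs@[20:18]=0x4 ⇒ si

lsr si, cx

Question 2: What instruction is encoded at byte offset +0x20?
inv ax

off 0x20: read 00 00 00 e4 as little → 0xe4000000
  op=0xe4000000>>24=0xe4 ⇒ inv (R)
  [23:21] rd=0 = ax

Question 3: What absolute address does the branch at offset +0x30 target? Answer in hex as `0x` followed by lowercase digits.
@+30  little-endian(d0 ff ff af) = 0xafffffd0
  opcode bits[31:24]=0xaf: call/J
  [23:0] imm=16777168 (s24→-48) = #-48
  target = base 0x202c + off 0x30 + 4 + imm -48 = 0x2030

0x2030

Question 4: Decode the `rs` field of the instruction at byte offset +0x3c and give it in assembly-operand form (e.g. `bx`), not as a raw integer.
di

@+3c  little-endian(00 00 d4 1b) = 0x1bd40000
  op=0x1bd40000>>24=0x1b ⇒ lsr (RR)
  rd: (w>>21)&0x7=0x6 → bp
  rs: (w>>18)&0x7=0x5 → di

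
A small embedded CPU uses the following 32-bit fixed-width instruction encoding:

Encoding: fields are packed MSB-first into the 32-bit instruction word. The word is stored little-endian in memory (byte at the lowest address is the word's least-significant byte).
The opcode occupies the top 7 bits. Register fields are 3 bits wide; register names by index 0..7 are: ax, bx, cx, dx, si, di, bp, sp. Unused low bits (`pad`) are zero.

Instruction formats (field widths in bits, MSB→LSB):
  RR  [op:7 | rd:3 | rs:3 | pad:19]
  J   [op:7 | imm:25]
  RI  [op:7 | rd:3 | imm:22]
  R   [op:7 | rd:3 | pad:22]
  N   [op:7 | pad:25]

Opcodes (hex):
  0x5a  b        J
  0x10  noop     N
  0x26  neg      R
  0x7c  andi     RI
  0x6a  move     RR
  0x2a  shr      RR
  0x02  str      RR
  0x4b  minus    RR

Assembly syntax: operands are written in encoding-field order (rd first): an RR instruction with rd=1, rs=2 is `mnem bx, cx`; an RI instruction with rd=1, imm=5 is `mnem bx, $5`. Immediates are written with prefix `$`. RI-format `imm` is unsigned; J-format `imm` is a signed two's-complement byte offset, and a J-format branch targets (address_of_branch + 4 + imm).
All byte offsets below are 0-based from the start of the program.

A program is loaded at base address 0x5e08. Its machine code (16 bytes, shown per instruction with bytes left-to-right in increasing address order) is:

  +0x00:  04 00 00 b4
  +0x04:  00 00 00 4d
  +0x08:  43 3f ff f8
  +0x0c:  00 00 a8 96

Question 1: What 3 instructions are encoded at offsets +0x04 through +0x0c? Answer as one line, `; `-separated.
neg si; andi dx, $4144963; minus cx, di

@+04  little-endian(00 00 00 4d) = 0x4d000000
  op=0x4d000000>>25=0x26 ⇒ neg (R)
  [24:22] rd=4 = si
@+08  little-endian(43 3f ff f8) = 0xf8ff3f43
  op=0xf8ff3f43>>25=0x7c ⇒ andi (RI)
  [24:22] rd=3 = dx
  [21:0] imm=4144963 = $4144963
@+0c  little-endian(00 00 a8 96) = 0x96a80000
  op=0x96a80000>>25=0x4b ⇒ minus (RR)
  [24:22] rd=2 = cx
  [21:19] rs=5 = di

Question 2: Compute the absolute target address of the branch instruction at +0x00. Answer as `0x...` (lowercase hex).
0x5e10

off 0x00: read 04 00 00 b4 as little → 0xb4000004
  opcode bits[31:25]=0x5a: b/J
  imm: (w>>0)&0x1ffffff=0x4 → $4
  target = base 0x5e08 + off 0x00 + 4 + imm 4 = 0x5e10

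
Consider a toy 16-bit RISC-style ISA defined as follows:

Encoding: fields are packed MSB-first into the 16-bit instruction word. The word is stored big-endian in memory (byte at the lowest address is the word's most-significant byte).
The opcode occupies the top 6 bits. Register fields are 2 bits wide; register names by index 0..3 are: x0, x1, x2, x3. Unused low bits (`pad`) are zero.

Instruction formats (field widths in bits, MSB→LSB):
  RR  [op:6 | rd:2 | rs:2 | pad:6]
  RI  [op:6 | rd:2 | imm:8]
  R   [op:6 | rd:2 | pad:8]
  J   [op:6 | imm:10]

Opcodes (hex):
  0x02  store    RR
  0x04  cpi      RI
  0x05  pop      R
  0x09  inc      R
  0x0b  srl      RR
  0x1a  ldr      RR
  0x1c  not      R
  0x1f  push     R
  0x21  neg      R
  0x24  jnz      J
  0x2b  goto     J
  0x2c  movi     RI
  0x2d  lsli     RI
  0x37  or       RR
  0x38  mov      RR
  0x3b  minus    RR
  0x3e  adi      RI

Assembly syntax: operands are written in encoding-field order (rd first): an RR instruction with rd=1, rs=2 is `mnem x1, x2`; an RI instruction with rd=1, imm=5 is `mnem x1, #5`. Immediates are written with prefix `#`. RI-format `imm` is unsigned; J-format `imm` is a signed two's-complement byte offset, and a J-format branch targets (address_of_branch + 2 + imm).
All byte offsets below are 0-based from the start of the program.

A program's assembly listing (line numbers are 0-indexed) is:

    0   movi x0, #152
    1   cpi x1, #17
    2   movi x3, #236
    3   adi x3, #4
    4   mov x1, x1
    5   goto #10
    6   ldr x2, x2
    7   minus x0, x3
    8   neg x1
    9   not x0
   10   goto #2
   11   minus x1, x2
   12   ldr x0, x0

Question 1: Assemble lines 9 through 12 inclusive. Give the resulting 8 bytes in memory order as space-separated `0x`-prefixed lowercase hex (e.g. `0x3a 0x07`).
L9: not op=0x1c:6|rd=0:2|pad=0:8 ⇒ 0x7000 ⇒ big 70 00
L10: goto op=0x2b:6|imm=2:10 ⇒ 0xac02 ⇒ big ac 02
L11: minus op=0x3b:6|rd=1:2|rs=2:2|pad=0:6 ⇒ 0xed80 ⇒ big ed 80
L12: ldr op=0x1a:6|rd=0:2|rs=0:2|pad=0:6 ⇒ 0x6800 ⇒ big 68 00

0x70 0x00 0xac 0x02 0xed 0x80 0x68 0x00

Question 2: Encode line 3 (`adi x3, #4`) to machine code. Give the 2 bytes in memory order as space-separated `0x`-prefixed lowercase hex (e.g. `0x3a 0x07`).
0xfb 0x04

3. adi fields op=0x3e:6|rd=3:2|imm=4:8 → word fb04h → fb 04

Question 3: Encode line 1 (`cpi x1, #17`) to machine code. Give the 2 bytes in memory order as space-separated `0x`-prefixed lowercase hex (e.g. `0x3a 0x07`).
line 1 (cpi): pack op=0x4:6|rd=1:2|imm=17:8 = 0x1111; big→ 11 11

0x11 0x11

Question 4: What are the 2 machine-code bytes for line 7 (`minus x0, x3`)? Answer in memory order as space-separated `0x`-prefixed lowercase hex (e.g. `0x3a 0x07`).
0xec 0xc0

L7: minus op=0x3b:6|rd=0:2|rs=3:2|pad=0:6 ⇒ 0xecc0 ⇒ big ec c0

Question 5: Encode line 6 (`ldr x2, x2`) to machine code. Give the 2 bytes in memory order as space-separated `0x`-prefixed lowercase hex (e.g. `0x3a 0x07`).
line 6 (ldr): pack op=0x1a:6|rd=2:2|rs=2:2|pad=0:6 = 0x6a80; big→ 6a 80

0x6a 0x80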